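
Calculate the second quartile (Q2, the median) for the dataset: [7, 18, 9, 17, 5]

9

Step 1: Sort the data: [5, 7, 9, 17, 18]
Step 2: n = 5
Step 3: Q2 is the median. Since n is odd, it is the middle value at position 3: 9
Step 4: Q2 = 9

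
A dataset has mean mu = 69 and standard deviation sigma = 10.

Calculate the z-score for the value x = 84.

1.5

Step 1: Recall the z-score formula: z = (x - mu) / sigma
Step 2: Substitute values: z = (84 - 69) / 10
Step 3: z = 15 / 10 = 1.5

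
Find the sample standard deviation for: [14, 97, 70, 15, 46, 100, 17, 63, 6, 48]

34.6192

Step 1: Compute the mean: 47.6
Step 2: Sum of squared deviations from the mean: 10786.4
Step 3: Sample variance = 10786.4 / 9 = 1198.4889
Step 4: Standard deviation = sqrt(1198.4889) = 34.6192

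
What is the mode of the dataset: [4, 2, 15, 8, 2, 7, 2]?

2

Step 1: Count the frequency of each value:
  2: appears 3 time(s)
  4: appears 1 time(s)
  7: appears 1 time(s)
  8: appears 1 time(s)
  15: appears 1 time(s)
Step 2: The value 2 appears most frequently (3 times).
Step 3: Mode = 2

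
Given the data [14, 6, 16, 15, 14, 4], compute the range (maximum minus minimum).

12

Step 1: Identify the maximum value: max = 16
Step 2: Identify the minimum value: min = 4
Step 3: Range = max - min = 16 - 4 = 12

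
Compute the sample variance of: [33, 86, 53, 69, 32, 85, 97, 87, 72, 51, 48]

515.5636

Step 1: Compute the mean: (33 + 86 + 53 + 69 + 32 + 85 + 97 + 87 + 72 + 51 + 48) / 11 = 64.8182
Step 2: Compute squared deviations from the mean:
  (33 - 64.8182)^2 = 1012.3967
  (86 - 64.8182)^2 = 448.6694
  (53 - 64.8182)^2 = 139.6694
  (69 - 64.8182)^2 = 17.4876
  (32 - 64.8182)^2 = 1077.0331
  (85 - 64.8182)^2 = 407.3058
  (97 - 64.8182)^2 = 1035.6694
  (87 - 64.8182)^2 = 492.0331
  (72 - 64.8182)^2 = 51.5785
  (51 - 64.8182)^2 = 190.9421
  (48 - 64.8182)^2 = 282.8512
Step 3: Sum of squared deviations = 5155.6364
Step 4: Sample variance = 5155.6364 / 10 = 515.5636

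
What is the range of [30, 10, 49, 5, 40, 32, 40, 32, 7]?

44

Step 1: Identify the maximum value: max = 49
Step 2: Identify the minimum value: min = 5
Step 3: Range = max - min = 49 - 5 = 44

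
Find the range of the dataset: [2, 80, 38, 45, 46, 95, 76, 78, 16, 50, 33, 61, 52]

93

Step 1: Identify the maximum value: max = 95
Step 2: Identify the minimum value: min = 2
Step 3: Range = max - min = 95 - 2 = 93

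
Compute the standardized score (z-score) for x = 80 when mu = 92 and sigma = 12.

-1

Step 1: Recall the z-score formula: z = (x - mu) / sigma
Step 2: Substitute values: z = (80 - 92) / 12
Step 3: z = -12 / 12 = -1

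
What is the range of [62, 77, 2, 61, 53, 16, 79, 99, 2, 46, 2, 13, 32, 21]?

97

Step 1: Identify the maximum value: max = 99
Step 2: Identify the minimum value: min = 2
Step 3: Range = max - min = 99 - 2 = 97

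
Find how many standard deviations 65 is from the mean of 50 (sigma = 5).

3

Step 1: Recall the z-score formula: z = (x - mu) / sigma
Step 2: Substitute values: z = (65 - 50) / 5
Step 3: z = 15 / 5 = 3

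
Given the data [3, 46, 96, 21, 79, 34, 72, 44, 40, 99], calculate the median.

45

Step 1: Sort the data in ascending order: [3, 21, 34, 40, 44, 46, 72, 79, 96, 99]
Step 2: The number of values is n = 10.
Step 3: Since n is even, the median is the average of positions 5 and 6:
  Median = (44 + 46) / 2 = 45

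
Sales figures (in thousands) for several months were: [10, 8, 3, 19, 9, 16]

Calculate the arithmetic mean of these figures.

10.8333

Step 1: Sum all values: 10 + 8 + 3 + 19 + 9 + 16 = 65
Step 2: Count the number of values: n = 6
Step 3: Mean = sum / n = 65 / 6 = 10.8333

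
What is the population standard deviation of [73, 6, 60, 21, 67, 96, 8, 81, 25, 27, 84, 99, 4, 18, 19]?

33.7557

Step 1: Compute the mean: 45.8667
Step 2: Sum of squared deviations from the mean: 17091.7333
Step 3: Population variance = 17091.7333 / 15 = 1139.4489
Step 4: Standard deviation = sqrt(1139.4489) = 33.7557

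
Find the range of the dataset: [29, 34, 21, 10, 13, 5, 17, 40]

35

Step 1: Identify the maximum value: max = 40
Step 2: Identify the minimum value: min = 5
Step 3: Range = max - min = 40 - 5 = 35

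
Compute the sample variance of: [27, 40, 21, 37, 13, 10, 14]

142.4762

Step 1: Compute the mean: (27 + 40 + 21 + 37 + 13 + 10 + 14) / 7 = 23.1429
Step 2: Compute squared deviations from the mean:
  (27 - 23.1429)^2 = 14.8776
  (40 - 23.1429)^2 = 284.1633
  (21 - 23.1429)^2 = 4.5918
  (37 - 23.1429)^2 = 192.0204
  (13 - 23.1429)^2 = 102.8776
  (10 - 23.1429)^2 = 172.7347
  (14 - 23.1429)^2 = 83.5918
Step 3: Sum of squared deviations = 854.8571
Step 4: Sample variance = 854.8571 / 6 = 142.4762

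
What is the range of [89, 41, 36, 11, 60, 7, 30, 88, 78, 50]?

82

Step 1: Identify the maximum value: max = 89
Step 2: Identify the minimum value: min = 7
Step 3: Range = max - min = 89 - 7 = 82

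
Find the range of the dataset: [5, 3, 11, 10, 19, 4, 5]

16

Step 1: Identify the maximum value: max = 19
Step 2: Identify the minimum value: min = 3
Step 3: Range = max - min = 19 - 3 = 16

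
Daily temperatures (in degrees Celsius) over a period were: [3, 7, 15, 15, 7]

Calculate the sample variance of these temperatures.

28.8

Step 1: Compute the mean: (3 + 7 + 15 + 15 + 7) / 5 = 9.4
Step 2: Compute squared deviations from the mean:
  (3 - 9.4)^2 = 40.96
  (7 - 9.4)^2 = 5.76
  (15 - 9.4)^2 = 31.36
  (15 - 9.4)^2 = 31.36
  (7 - 9.4)^2 = 5.76
Step 3: Sum of squared deviations = 115.2
Step 4: Sample variance = 115.2 / 4 = 28.8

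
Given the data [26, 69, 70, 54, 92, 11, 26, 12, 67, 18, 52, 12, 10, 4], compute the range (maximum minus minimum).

88

Step 1: Identify the maximum value: max = 92
Step 2: Identify the minimum value: min = 4
Step 3: Range = max - min = 92 - 4 = 88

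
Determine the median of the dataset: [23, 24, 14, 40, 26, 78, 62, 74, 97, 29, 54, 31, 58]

40

Step 1: Sort the data in ascending order: [14, 23, 24, 26, 29, 31, 40, 54, 58, 62, 74, 78, 97]
Step 2: The number of values is n = 13.
Step 3: Since n is odd, the median is the middle value at position 7: 40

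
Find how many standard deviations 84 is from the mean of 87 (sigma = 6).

-0.5

Step 1: Recall the z-score formula: z = (x - mu) / sigma
Step 2: Substitute values: z = (84 - 87) / 6
Step 3: z = -3 / 6 = -0.5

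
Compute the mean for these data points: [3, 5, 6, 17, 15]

9.2

Step 1: Sum all values: 3 + 5 + 6 + 17 + 15 = 46
Step 2: Count the number of values: n = 5
Step 3: Mean = sum / n = 46 / 5 = 9.2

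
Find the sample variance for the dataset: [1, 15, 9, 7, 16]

37.8

Step 1: Compute the mean: (1 + 15 + 9 + 7 + 16) / 5 = 9.6
Step 2: Compute squared deviations from the mean:
  (1 - 9.6)^2 = 73.96
  (15 - 9.6)^2 = 29.16
  (9 - 9.6)^2 = 0.36
  (7 - 9.6)^2 = 6.76
  (16 - 9.6)^2 = 40.96
Step 3: Sum of squared deviations = 151.2
Step 4: Sample variance = 151.2 / 4 = 37.8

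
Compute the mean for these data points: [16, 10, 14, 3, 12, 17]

12

Step 1: Sum all values: 16 + 10 + 14 + 3 + 12 + 17 = 72
Step 2: Count the number of values: n = 6
Step 3: Mean = sum / n = 72 / 6 = 12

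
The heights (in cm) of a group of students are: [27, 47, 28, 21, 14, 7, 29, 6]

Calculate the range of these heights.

41

Step 1: Identify the maximum value: max = 47
Step 2: Identify the minimum value: min = 6
Step 3: Range = max - min = 47 - 6 = 41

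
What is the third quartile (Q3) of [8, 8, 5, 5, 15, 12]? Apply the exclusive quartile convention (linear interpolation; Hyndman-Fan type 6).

12.75

Step 1: Sort the data: [5, 5, 8, 8, 12, 15]
Step 2: n = 6
Step 3: Using the exclusive quartile method:
  Q1 = 5
  Q2 (median) = 8
  Q3 = 12.75
  IQR = Q3 - Q1 = 12.75 - 5 = 7.75
Step 4: Q3 = 12.75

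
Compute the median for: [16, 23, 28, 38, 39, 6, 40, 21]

25.5

Step 1: Sort the data in ascending order: [6, 16, 21, 23, 28, 38, 39, 40]
Step 2: The number of values is n = 8.
Step 3: Since n is even, the median is the average of positions 4 and 5:
  Median = (23 + 28) / 2 = 25.5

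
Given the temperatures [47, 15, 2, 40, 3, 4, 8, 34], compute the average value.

19.125

Step 1: Sum all values: 47 + 15 + 2 + 40 + 3 + 4 + 8 + 34 = 153
Step 2: Count the number of values: n = 8
Step 3: Mean = sum / n = 153 / 8 = 19.125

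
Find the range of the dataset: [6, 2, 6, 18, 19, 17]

17

Step 1: Identify the maximum value: max = 19
Step 2: Identify the minimum value: min = 2
Step 3: Range = max - min = 19 - 2 = 17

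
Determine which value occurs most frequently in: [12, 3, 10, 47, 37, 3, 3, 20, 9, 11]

3

Step 1: Count the frequency of each value:
  3: appears 3 time(s)
  9: appears 1 time(s)
  10: appears 1 time(s)
  11: appears 1 time(s)
  12: appears 1 time(s)
  20: appears 1 time(s)
  37: appears 1 time(s)
  47: appears 1 time(s)
Step 2: The value 3 appears most frequently (3 times).
Step 3: Mode = 3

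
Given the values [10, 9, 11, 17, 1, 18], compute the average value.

11

Step 1: Sum all values: 10 + 9 + 11 + 17 + 1 + 18 = 66
Step 2: Count the number of values: n = 6
Step 3: Mean = sum / n = 66 / 6 = 11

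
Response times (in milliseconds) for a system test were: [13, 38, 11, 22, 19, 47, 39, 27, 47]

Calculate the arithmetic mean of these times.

29.2222

Step 1: Sum all values: 13 + 38 + 11 + 22 + 19 + 47 + 39 + 27 + 47 = 263
Step 2: Count the number of values: n = 9
Step 3: Mean = sum / n = 263 / 9 = 29.2222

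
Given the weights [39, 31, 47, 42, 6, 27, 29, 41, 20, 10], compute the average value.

29.2

Step 1: Sum all values: 39 + 31 + 47 + 42 + 6 + 27 + 29 + 41 + 20 + 10 = 292
Step 2: Count the number of values: n = 10
Step 3: Mean = sum / n = 292 / 10 = 29.2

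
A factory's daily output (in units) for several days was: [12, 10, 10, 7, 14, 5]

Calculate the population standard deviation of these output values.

2.9814

Step 1: Compute the mean: 9.6667
Step 2: Sum of squared deviations from the mean: 53.3333
Step 3: Population variance = 53.3333 / 6 = 8.8889
Step 4: Standard deviation = sqrt(8.8889) = 2.9814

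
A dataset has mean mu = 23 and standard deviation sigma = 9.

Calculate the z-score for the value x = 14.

-1

Step 1: Recall the z-score formula: z = (x - mu) / sigma
Step 2: Substitute values: z = (14 - 23) / 9
Step 3: z = -9 / 9 = -1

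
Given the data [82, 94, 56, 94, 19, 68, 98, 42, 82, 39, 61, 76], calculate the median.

72

Step 1: Sort the data in ascending order: [19, 39, 42, 56, 61, 68, 76, 82, 82, 94, 94, 98]
Step 2: The number of values is n = 12.
Step 3: Since n is even, the median is the average of positions 6 and 7:
  Median = (68 + 76) / 2 = 72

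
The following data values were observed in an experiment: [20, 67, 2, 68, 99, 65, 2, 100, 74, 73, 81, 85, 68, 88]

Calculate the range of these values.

98

Step 1: Identify the maximum value: max = 100
Step 2: Identify the minimum value: min = 2
Step 3: Range = max - min = 100 - 2 = 98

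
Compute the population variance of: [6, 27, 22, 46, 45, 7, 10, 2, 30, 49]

289.04

Step 1: Compute the mean: (6 + 27 + 22 + 46 + 45 + 7 + 10 + 2 + 30 + 49) / 10 = 24.4
Step 2: Compute squared deviations from the mean:
  (6 - 24.4)^2 = 338.56
  (27 - 24.4)^2 = 6.76
  (22 - 24.4)^2 = 5.76
  (46 - 24.4)^2 = 466.56
  (45 - 24.4)^2 = 424.36
  (7 - 24.4)^2 = 302.76
  (10 - 24.4)^2 = 207.36
  (2 - 24.4)^2 = 501.76
  (30 - 24.4)^2 = 31.36
  (49 - 24.4)^2 = 605.16
Step 3: Sum of squared deviations = 2890.4
Step 4: Population variance = 2890.4 / 10 = 289.04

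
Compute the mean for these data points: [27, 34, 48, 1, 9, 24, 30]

24.7143

Step 1: Sum all values: 27 + 34 + 48 + 1 + 9 + 24 + 30 = 173
Step 2: Count the number of values: n = 7
Step 3: Mean = sum / n = 173 / 7 = 24.7143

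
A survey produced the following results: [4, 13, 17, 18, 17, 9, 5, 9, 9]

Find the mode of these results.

9

Step 1: Count the frequency of each value:
  4: appears 1 time(s)
  5: appears 1 time(s)
  9: appears 3 time(s)
  13: appears 1 time(s)
  17: appears 2 time(s)
  18: appears 1 time(s)
Step 2: The value 9 appears most frequently (3 times).
Step 3: Mode = 9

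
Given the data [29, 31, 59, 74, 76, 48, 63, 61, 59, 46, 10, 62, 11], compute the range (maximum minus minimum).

66

Step 1: Identify the maximum value: max = 76
Step 2: Identify the minimum value: min = 10
Step 3: Range = max - min = 76 - 10 = 66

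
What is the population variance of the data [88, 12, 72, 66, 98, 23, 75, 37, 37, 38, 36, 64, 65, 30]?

618.9235

Step 1: Compute the mean: (88 + 12 + 72 + 66 + 98 + 23 + 75 + 37 + 37 + 38 + 36 + 64 + 65 + 30) / 14 = 52.9286
Step 2: Compute squared deviations from the mean:
  (88 - 52.9286)^2 = 1230.0051
  (12 - 52.9286)^2 = 1675.148
  (72 - 52.9286)^2 = 363.7194
  (66 - 52.9286)^2 = 170.8622
  (98 - 52.9286)^2 = 2031.4337
  (23 - 52.9286)^2 = 895.7194
  (75 - 52.9286)^2 = 487.148
  (37 - 52.9286)^2 = 253.7194
  (37 - 52.9286)^2 = 253.7194
  (38 - 52.9286)^2 = 222.8622
  (36 - 52.9286)^2 = 286.5765
  (64 - 52.9286)^2 = 122.5765
  (65 - 52.9286)^2 = 145.7194
  (30 - 52.9286)^2 = 525.7194
Step 3: Sum of squared deviations = 8664.9286
Step 4: Population variance = 8664.9286 / 14 = 618.9235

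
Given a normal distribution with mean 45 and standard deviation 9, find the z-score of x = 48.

0.3333

Step 1: Recall the z-score formula: z = (x - mu) / sigma
Step 2: Substitute values: z = (48 - 45) / 9
Step 3: z = 3 / 9 = 0.3333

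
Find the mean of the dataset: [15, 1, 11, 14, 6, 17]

10.6667

Step 1: Sum all values: 15 + 1 + 11 + 14 + 6 + 17 = 64
Step 2: Count the number of values: n = 6
Step 3: Mean = sum / n = 64 / 6 = 10.6667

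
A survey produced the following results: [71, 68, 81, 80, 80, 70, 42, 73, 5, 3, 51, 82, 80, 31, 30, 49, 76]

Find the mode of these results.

80

Step 1: Count the frequency of each value:
  3: appears 1 time(s)
  5: appears 1 time(s)
  30: appears 1 time(s)
  31: appears 1 time(s)
  42: appears 1 time(s)
  49: appears 1 time(s)
  51: appears 1 time(s)
  68: appears 1 time(s)
  70: appears 1 time(s)
  71: appears 1 time(s)
  73: appears 1 time(s)
  76: appears 1 time(s)
  80: appears 3 time(s)
  81: appears 1 time(s)
  82: appears 1 time(s)
Step 2: The value 80 appears most frequently (3 times).
Step 3: Mode = 80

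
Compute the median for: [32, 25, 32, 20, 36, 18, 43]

32

Step 1: Sort the data in ascending order: [18, 20, 25, 32, 32, 36, 43]
Step 2: The number of values is n = 7.
Step 3: Since n is odd, the median is the middle value at position 4: 32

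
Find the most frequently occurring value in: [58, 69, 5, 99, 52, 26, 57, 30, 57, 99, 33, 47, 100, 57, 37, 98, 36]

57

Step 1: Count the frequency of each value:
  5: appears 1 time(s)
  26: appears 1 time(s)
  30: appears 1 time(s)
  33: appears 1 time(s)
  36: appears 1 time(s)
  37: appears 1 time(s)
  47: appears 1 time(s)
  52: appears 1 time(s)
  57: appears 3 time(s)
  58: appears 1 time(s)
  69: appears 1 time(s)
  98: appears 1 time(s)
  99: appears 2 time(s)
  100: appears 1 time(s)
Step 2: The value 57 appears most frequently (3 times).
Step 3: Mode = 57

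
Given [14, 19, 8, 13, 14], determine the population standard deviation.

3.4986

Step 1: Compute the mean: 13.6
Step 2: Sum of squared deviations from the mean: 61.2
Step 3: Population variance = 61.2 / 5 = 12.24
Step 4: Standard deviation = sqrt(12.24) = 3.4986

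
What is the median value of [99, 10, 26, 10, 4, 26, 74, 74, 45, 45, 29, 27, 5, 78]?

28

Step 1: Sort the data in ascending order: [4, 5, 10, 10, 26, 26, 27, 29, 45, 45, 74, 74, 78, 99]
Step 2: The number of values is n = 14.
Step 3: Since n is even, the median is the average of positions 7 and 8:
  Median = (27 + 29) / 2 = 28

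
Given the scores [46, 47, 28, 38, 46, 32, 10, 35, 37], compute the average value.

35.4444

Step 1: Sum all values: 46 + 47 + 28 + 38 + 46 + 32 + 10 + 35 + 37 = 319
Step 2: Count the number of values: n = 9
Step 3: Mean = sum / n = 319 / 9 = 35.4444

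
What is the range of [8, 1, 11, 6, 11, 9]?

10

Step 1: Identify the maximum value: max = 11
Step 2: Identify the minimum value: min = 1
Step 3: Range = max - min = 11 - 1 = 10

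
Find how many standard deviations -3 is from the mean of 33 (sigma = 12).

-3

Step 1: Recall the z-score formula: z = (x - mu) / sigma
Step 2: Substitute values: z = (-3 - 33) / 12
Step 3: z = -36 / 12 = -3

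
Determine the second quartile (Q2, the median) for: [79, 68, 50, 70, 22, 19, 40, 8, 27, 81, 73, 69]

59

Step 1: Sort the data: [8, 19, 22, 27, 40, 50, 68, 69, 70, 73, 79, 81]
Step 2: n = 12
Step 3: Q2 is the median. Since n is even, it is the average of the values at positions 6 and 7:
  Q2 = (50 + 68) / 2 = 59
Step 4: Q2 = 59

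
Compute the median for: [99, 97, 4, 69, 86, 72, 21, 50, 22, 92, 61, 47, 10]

61

Step 1: Sort the data in ascending order: [4, 10, 21, 22, 47, 50, 61, 69, 72, 86, 92, 97, 99]
Step 2: The number of values is n = 13.
Step 3: Since n is odd, the median is the middle value at position 7: 61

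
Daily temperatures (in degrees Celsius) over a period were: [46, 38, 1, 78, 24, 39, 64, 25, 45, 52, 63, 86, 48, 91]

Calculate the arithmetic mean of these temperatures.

50

Step 1: Sum all values: 46 + 38 + 1 + 78 + 24 + 39 + 64 + 25 + 45 + 52 + 63 + 86 + 48 + 91 = 700
Step 2: Count the number of values: n = 14
Step 3: Mean = sum / n = 700 / 14 = 50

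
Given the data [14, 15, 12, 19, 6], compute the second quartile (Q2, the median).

14

Step 1: Sort the data: [6, 12, 14, 15, 19]
Step 2: n = 5
Step 3: Q2 is the median. Since n is odd, it is the middle value at position 3: 14
Step 4: Q2 = 14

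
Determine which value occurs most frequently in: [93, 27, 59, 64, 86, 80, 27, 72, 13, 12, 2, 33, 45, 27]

27

Step 1: Count the frequency of each value:
  2: appears 1 time(s)
  12: appears 1 time(s)
  13: appears 1 time(s)
  27: appears 3 time(s)
  33: appears 1 time(s)
  45: appears 1 time(s)
  59: appears 1 time(s)
  64: appears 1 time(s)
  72: appears 1 time(s)
  80: appears 1 time(s)
  86: appears 1 time(s)
  93: appears 1 time(s)
Step 2: The value 27 appears most frequently (3 times).
Step 3: Mode = 27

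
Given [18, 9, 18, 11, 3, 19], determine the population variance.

34.3333

Step 1: Compute the mean: (18 + 9 + 18 + 11 + 3 + 19) / 6 = 13
Step 2: Compute squared deviations from the mean:
  (18 - 13)^2 = 25
  (9 - 13)^2 = 16
  (18 - 13)^2 = 25
  (11 - 13)^2 = 4
  (3 - 13)^2 = 100
  (19 - 13)^2 = 36
Step 3: Sum of squared deviations = 206
Step 4: Population variance = 206 / 6 = 34.3333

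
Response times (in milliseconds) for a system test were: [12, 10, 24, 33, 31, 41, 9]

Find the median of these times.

24

Step 1: Sort the data in ascending order: [9, 10, 12, 24, 31, 33, 41]
Step 2: The number of values is n = 7.
Step 3: Since n is odd, the median is the middle value at position 4: 24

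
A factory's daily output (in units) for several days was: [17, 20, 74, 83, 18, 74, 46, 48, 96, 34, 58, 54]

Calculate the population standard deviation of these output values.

25.3076

Step 1: Compute the mean: 51.8333
Step 2: Sum of squared deviations from the mean: 7685.6667
Step 3: Population variance = 7685.6667 / 12 = 640.4722
Step 4: Standard deviation = sqrt(640.4722) = 25.3076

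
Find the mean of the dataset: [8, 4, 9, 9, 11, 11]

8.6667

Step 1: Sum all values: 8 + 4 + 9 + 9 + 11 + 11 = 52
Step 2: Count the number of values: n = 6
Step 3: Mean = sum / n = 52 / 6 = 8.6667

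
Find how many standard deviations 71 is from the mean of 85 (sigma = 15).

-0.9333

Step 1: Recall the z-score formula: z = (x - mu) / sigma
Step 2: Substitute values: z = (71 - 85) / 15
Step 3: z = -14 / 15 = -0.9333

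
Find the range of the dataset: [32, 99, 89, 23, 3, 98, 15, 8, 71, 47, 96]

96

Step 1: Identify the maximum value: max = 99
Step 2: Identify the minimum value: min = 3
Step 3: Range = max - min = 99 - 3 = 96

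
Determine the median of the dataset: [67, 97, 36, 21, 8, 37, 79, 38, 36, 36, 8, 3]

36

Step 1: Sort the data in ascending order: [3, 8, 8, 21, 36, 36, 36, 37, 38, 67, 79, 97]
Step 2: The number of values is n = 12.
Step 3: Since n is even, the median is the average of positions 6 and 7:
  Median = (36 + 36) / 2 = 36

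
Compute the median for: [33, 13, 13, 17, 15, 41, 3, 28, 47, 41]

22.5

Step 1: Sort the data in ascending order: [3, 13, 13, 15, 17, 28, 33, 41, 41, 47]
Step 2: The number of values is n = 10.
Step 3: Since n is even, the median is the average of positions 5 and 6:
  Median = (17 + 28) / 2 = 22.5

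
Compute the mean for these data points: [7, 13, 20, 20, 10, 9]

13.1667

Step 1: Sum all values: 7 + 13 + 20 + 20 + 10 + 9 = 79
Step 2: Count the number of values: n = 6
Step 3: Mean = sum / n = 79 / 6 = 13.1667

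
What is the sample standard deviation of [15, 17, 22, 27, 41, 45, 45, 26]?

12.2678

Step 1: Compute the mean: 29.75
Step 2: Sum of squared deviations from the mean: 1053.5
Step 3: Sample variance = 1053.5 / 7 = 150.5
Step 4: Standard deviation = sqrt(150.5) = 12.2678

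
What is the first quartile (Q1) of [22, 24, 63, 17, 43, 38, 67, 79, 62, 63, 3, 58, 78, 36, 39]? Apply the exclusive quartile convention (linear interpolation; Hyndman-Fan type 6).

24

Step 1: Sort the data: [3, 17, 22, 24, 36, 38, 39, 43, 58, 62, 63, 63, 67, 78, 79]
Step 2: n = 15
Step 3: Using the exclusive quartile method:
  Q1 = 24
  Q2 (median) = 43
  Q3 = 63
  IQR = Q3 - Q1 = 63 - 24 = 39
Step 4: Q1 = 24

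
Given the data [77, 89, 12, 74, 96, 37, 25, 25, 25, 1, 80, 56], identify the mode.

25

Step 1: Count the frequency of each value:
  1: appears 1 time(s)
  12: appears 1 time(s)
  25: appears 3 time(s)
  37: appears 1 time(s)
  56: appears 1 time(s)
  74: appears 1 time(s)
  77: appears 1 time(s)
  80: appears 1 time(s)
  89: appears 1 time(s)
  96: appears 1 time(s)
Step 2: The value 25 appears most frequently (3 times).
Step 3: Mode = 25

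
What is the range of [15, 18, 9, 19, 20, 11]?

11

Step 1: Identify the maximum value: max = 20
Step 2: Identify the minimum value: min = 9
Step 3: Range = max - min = 20 - 9 = 11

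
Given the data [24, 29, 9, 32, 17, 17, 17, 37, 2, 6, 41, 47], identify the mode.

17

Step 1: Count the frequency of each value:
  2: appears 1 time(s)
  6: appears 1 time(s)
  9: appears 1 time(s)
  17: appears 3 time(s)
  24: appears 1 time(s)
  29: appears 1 time(s)
  32: appears 1 time(s)
  37: appears 1 time(s)
  41: appears 1 time(s)
  47: appears 1 time(s)
Step 2: The value 17 appears most frequently (3 times).
Step 3: Mode = 17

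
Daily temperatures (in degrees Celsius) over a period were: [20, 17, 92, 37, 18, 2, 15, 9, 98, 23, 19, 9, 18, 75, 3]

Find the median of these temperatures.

18

Step 1: Sort the data in ascending order: [2, 3, 9, 9, 15, 17, 18, 18, 19, 20, 23, 37, 75, 92, 98]
Step 2: The number of values is n = 15.
Step 3: Since n is odd, the median is the middle value at position 8: 18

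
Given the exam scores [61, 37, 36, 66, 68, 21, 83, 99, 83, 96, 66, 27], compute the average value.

61.9167

Step 1: Sum all values: 61 + 37 + 36 + 66 + 68 + 21 + 83 + 99 + 83 + 96 + 66 + 27 = 743
Step 2: Count the number of values: n = 12
Step 3: Mean = sum / n = 743 / 12 = 61.9167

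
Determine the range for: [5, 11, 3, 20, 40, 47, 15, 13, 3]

44

Step 1: Identify the maximum value: max = 47
Step 2: Identify the minimum value: min = 3
Step 3: Range = max - min = 47 - 3 = 44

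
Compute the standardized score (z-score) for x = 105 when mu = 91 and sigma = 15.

0.9333

Step 1: Recall the z-score formula: z = (x - mu) / sigma
Step 2: Substitute values: z = (105 - 91) / 15
Step 3: z = 14 / 15 = 0.9333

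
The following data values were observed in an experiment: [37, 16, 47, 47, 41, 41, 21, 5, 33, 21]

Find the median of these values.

35

Step 1: Sort the data in ascending order: [5, 16, 21, 21, 33, 37, 41, 41, 47, 47]
Step 2: The number of values is n = 10.
Step 3: Since n is even, the median is the average of positions 5 and 6:
  Median = (33 + 37) / 2 = 35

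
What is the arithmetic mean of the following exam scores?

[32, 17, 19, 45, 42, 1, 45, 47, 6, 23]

27.7

Step 1: Sum all values: 32 + 17 + 19 + 45 + 42 + 1 + 45 + 47 + 6 + 23 = 277
Step 2: Count the number of values: n = 10
Step 3: Mean = sum / n = 277 / 10 = 27.7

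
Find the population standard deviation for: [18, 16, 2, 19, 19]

6.4931

Step 1: Compute the mean: 14.8
Step 2: Sum of squared deviations from the mean: 210.8
Step 3: Population variance = 210.8 / 5 = 42.16
Step 4: Standard deviation = sqrt(42.16) = 6.4931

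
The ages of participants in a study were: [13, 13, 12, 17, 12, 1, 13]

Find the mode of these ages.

13

Step 1: Count the frequency of each value:
  1: appears 1 time(s)
  12: appears 2 time(s)
  13: appears 3 time(s)
  17: appears 1 time(s)
Step 2: The value 13 appears most frequently (3 times).
Step 3: Mode = 13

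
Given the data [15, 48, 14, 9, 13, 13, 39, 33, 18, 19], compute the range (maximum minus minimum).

39

Step 1: Identify the maximum value: max = 48
Step 2: Identify the minimum value: min = 9
Step 3: Range = max - min = 48 - 9 = 39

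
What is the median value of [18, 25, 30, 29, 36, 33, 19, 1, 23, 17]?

24

Step 1: Sort the data in ascending order: [1, 17, 18, 19, 23, 25, 29, 30, 33, 36]
Step 2: The number of values is n = 10.
Step 3: Since n is even, the median is the average of positions 5 and 6:
  Median = (23 + 25) / 2 = 24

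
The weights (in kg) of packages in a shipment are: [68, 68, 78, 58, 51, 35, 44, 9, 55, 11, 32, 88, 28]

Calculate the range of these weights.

79

Step 1: Identify the maximum value: max = 88
Step 2: Identify the minimum value: min = 9
Step 3: Range = max - min = 88 - 9 = 79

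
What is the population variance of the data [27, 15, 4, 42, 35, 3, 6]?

216.4082

Step 1: Compute the mean: (27 + 15 + 4 + 42 + 35 + 3 + 6) / 7 = 18.8571
Step 2: Compute squared deviations from the mean:
  (27 - 18.8571)^2 = 66.3061
  (15 - 18.8571)^2 = 14.8776
  (4 - 18.8571)^2 = 220.7347
  (42 - 18.8571)^2 = 535.5918
  (35 - 18.8571)^2 = 260.5918
  (3 - 18.8571)^2 = 251.449
  (6 - 18.8571)^2 = 165.3061
Step 3: Sum of squared deviations = 1514.8571
Step 4: Population variance = 1514.8571 / 7 = 216.4082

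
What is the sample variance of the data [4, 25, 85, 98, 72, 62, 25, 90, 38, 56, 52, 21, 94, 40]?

916.1099

Step 1: Compute the mean: (4 + 25 + 85 + 98 + 72 + 62 + 25 + 90 + 38 + 56 + 52 + 21 + 94 + 40) / 14 = 54.4286
Step 2: Compute squared deviations from the mean:
  (4 - 54.4286)^2 = 2543.0408
  (25 - 54.4286)^2 = 866.0408
  (85 - 54.4286)^2 = 934.6122
  (98 - 54.4286)^2 = 1898.4694
  (72 - 54.4286)^2 = 308.7551
  (62 - 54.4286)^2 = 57.3265
  (25 - 54.4286)^2 = 866.0408
  (90 - 54.4286)^2 = 1265.3265
  (38 - 54.4286)^2 = 269.898
  (56 - 54.4286)^2 = 2.4694
  (52 - 54.4286)^2 = 5.898
  (21 - 54.4286)^2 = 1117.4694
  (94 - 54.4286)^2 = 1565.898
  (40 - 54.4286)^2 = 208.1837
Step 3: Sum of squared deviations = 11909.4286
Step 4: Sample variance = 11909.4286 / 13 = 916.1099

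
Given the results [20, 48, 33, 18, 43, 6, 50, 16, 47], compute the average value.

31.2222

Step 1: Sum all values: 20 + 48 + 33 + 18 + 43 + 6 + 50 + 16 + 47 = 281
Step 2: Count the number of values: n = 9
Step 3: Mean = sum / n = 281 / 9 = 31.2222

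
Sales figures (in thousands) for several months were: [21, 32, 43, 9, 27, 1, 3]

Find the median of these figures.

21

Step 1: Sort the data in ascending order: [1, 3, 9, 21, 27, 32, 43]
Step 2: The number of values is n = 7.
Step 3: Since n is odd, the median is the middle value at position 4: 21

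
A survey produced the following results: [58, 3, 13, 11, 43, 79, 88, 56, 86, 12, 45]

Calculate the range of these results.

85

Step 1: Identify the maximum value: max = 88
Step 2: Identify the minimum value: min = 3
Step 3: Range = max - min = 88 - 3 = 85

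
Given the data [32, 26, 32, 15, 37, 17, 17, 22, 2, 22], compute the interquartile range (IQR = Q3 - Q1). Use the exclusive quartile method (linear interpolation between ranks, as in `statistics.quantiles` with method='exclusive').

15.5

Step 1: Sort the data: [2, 15, 17, 17, 22, 22, 26, 32, 32, 37]
Step 2: n = 10
Step 3: Using the exclusive quartile method:
  Q1 = 16.5
  Q2 (median) = 22
  Q3 = 32
  IQR = Q3 - Q1 = 32 - 16.5 = 15.5
Step 4: IQR = 15.5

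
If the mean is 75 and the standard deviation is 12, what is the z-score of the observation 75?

0

Step 1: Recall the z-score formula: z = (x - mu) / sigma
Step 2: Substitute values: z = (75 - 75) / 12
Step 3: z = 0 / 12 = 0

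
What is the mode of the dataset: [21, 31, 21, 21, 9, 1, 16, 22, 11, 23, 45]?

21

Step 1: Count the frequency of each value:
  1: appears 1 time(s)
  9: appears 1 time(s)
  11: appears 1 time(s)
  16: appears 1 time(s)
  21: appears 3 time(s)
  22: appears 1 time(s)
  23: appears 1 time(s)
  31: appears 1 time(s)
  45: appears 1 time(s)
Step 2: The value 21 appears most frequently (3 times).
Step 3: Mode = 21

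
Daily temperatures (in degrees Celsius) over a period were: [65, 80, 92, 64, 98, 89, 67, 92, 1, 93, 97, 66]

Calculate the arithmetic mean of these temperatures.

75.3333

Step 1: Sum all values: 65 + 80 + 92 + 64 + 98 + 89 + 67 + 92 + 1 + 93 + 97 + 66 = 904
Step 2: Count the number of values: n = 12
Step 3: Mean = sum / n = 904 / 12 = 75.3333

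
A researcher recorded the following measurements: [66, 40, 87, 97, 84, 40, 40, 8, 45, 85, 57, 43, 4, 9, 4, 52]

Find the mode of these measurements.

40

Step 1: Count the frequency of each value:
  4: appears 2 time(s)
  8: appears 1 time(s)
  9: appears 1 time(s)
  40: appears 3 time(s)
  43: appears 1 time(s)
  45: appears 1 time(s)
  52: appears 1 time(s)
  57: appears 1 time(s)
  66: appears 1 time(s)
  84: appears 1 time(s)
  85: appears 1 time(s)
  87: appears 1 time(s)
  97: appears 1 time(s)
Step 2: The value 40 appears most frequently (3 times).
Step 3: Mode = 40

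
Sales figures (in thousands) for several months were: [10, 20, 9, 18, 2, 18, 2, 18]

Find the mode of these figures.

18

Step 1: Count the frequency of each value:
  2: appears 2 time(s)
  9: appears 1 time(s)
  10: appears 1 time(s)
  18: appears 3 time(s)
  20: appears 1 time(s)
Step 2: The value 18 appears most frequently (3 times).
Step 3: Mode = 18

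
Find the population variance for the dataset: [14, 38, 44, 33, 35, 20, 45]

117.6327

Step 1: Compute the mean: (14 + 38 + 44 + 33 + 35 + 20 + 45) / 7 = 32.7143
Step 2: Compute squared deviations from the mean:
  (14 - 32.7143)^2 = 350.2245
  (38 - 32.7143)^2 = 27.9388
  (44 - 32.7143)^2 = 127.3673
  (33 - 32.7143)^2 = 0.0816
  (35 - 32.7143)^2 = 5.2245
  (20 - 32.7143)^2 = 161.6531
  (45 - 32.7143)^2 = 150.9388
Step 3: Sum of squared deviations = 823.4286
Step 4: Population variance = 823.4286 / 7 = 117.6327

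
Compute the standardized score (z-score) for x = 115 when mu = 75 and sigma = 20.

2

Step 1: Recall the z-score formula: z = (x - mu) / sigma
Step 2: Substitute values: z = (115 - 75) / 20
Step 3: z = 40 / 20 = 2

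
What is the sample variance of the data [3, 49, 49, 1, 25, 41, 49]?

465.3333

Step 1: Compute the mean: (3 + 49 + 49 + 1 + 25 + 41 + 49) / 7 = 31
Step 2: Compute squared deviations from the mean:
  (3 - 31)^2 = 784
  (49 - 31)^2 = 324
  (49 - 31)^2 = 324
  (1 - 31)^2 = 900
  (25 - 31)^2 = 36
  (41 - 31)^2 = 100
  (49 - 31)^2 = 324
Step 3: Sum of squared deviations = 2792
Step 4: Sample variance = 2792 / 6 = 465.3333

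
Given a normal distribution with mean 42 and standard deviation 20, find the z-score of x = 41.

-0.05

Step 1: Recall the z-score formula: z = (x - mu) / sigma
Step 2: Substitute values: z = (41 - 42) / 20
Step 3: z = -1 / 20 = -0.05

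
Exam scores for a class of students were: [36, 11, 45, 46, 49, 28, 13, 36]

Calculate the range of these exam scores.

38

Step 1: Identify the maximum value: max = 49
Step 2: Identify the minimum value: min = 11
Step 3: Range = max - min = 49 - 11 = 38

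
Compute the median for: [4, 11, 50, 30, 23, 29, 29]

29

Step 1: Sort the data in ascending order: [4, 11, 23, 29, 29, 30, 50]
Step 2: The number of values is n = 7.
Step 3: Since n is odd, the median is the middle value at position 4: 29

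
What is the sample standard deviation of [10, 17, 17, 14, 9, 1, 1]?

6.7929

Step 1: Compute the mean: 9.8571
Step 2: Sum of squared deviations from the mean: 276.8571
Step 3: Sample variance = 276.8571 / 6 = 46.1429
Step 4: Standard deviation = sqrt(46.1429) = 6.7929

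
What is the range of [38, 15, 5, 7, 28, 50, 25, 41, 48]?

45

Step 1: Identify the maximum value: max = 50
Step 2: Identify the minimum value: min = 5
Step 3: Range = max - min = 50 - 5 = 45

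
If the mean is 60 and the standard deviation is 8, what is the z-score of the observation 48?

-1.5

Step 1: Recall the z-score formula: z = (x - mu) / sigma
Step 2: Substitute values: z = (48 - 60) / 8
Step 3: z = -12 / 8 = -1.5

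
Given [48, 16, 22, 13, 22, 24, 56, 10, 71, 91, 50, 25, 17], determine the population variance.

585.5621

Step 1: Compute the mean: (48 + 16 + 22 + 13 + 22 + 24 + 56 + 10 + 71 + 91 + 50 + 25 + 17) / 13 = 35.7692
Step 2: Compute squared deviations from the mean:
  (48 - 35.7692)^2 = 149.5917
  (16 - 35.7692)^2 = 390.8225
  (22 - 35.7692)^2 = 189.5917
  (13 - 35.7692)^2 = 518.4379
  (22 - 35.7692)^2 = 189.5917
  (24 - 35.7692)^2 = 138.5148
  (56 - 35.7692)^2 = 409.284
  (10 - 35.7692)^2 = 664.0533
  (71 - 35.7692)^2 = 1241.2071
  (91 - 35.7692)^2 = 3050.4379
  (50 - 35.7692)^2 = 202.5148
  (25 - 35.7692)^2 = 115.9763
  (17 - 35.7692)^2 = 352.284
Step 3: Sum of squared deviations = 7612.3077
Step 4: Population variance = 7612.3077 / 13 = 585.5621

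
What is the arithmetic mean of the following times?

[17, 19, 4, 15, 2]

11.4

Step 1: Sum all values: 17 + 19 + 4 + 15 + 2 = 57
Step 2: Count the number of values: n = 5
Step 3: Mean = sum / n = 57 / 5 = 11.4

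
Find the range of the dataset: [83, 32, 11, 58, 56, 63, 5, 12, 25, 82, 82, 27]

78

Step 1: Identify the maximum value: max = 83
Step 2: Identify the minimum value: min = 5
Step 3: Range = max - min = 83 - 5 = 78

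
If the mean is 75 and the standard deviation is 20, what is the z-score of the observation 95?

1

Step 1: Recall the z-score formula: z = (x - mu) / sigma
Step 2: Substitute values: z = (95 - 75) / 20
Step 3: z = 20 / 20 = 1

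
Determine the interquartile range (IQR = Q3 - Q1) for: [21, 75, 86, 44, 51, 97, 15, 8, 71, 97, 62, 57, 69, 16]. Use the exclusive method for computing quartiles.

58

Step 1: Sort the data: [8, 15, 16, 21, 44, 51, 57, 62, 69, 71, 75, 86, 97, 97]
Step 2: n = 14
Step 3: Using the exclusive quartile method:
  Q1 = 19.75
  Q2 (median) = 59.5
  Q3 = 77.75
  IQR = Q3 - Q1 = 77.75 - 19.75 = 58
Step 4: IQR = 58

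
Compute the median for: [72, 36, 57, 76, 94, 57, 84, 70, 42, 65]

67.5

Step 1: Sort the data in ascending order: [36, 42, 57, 57, 65, 70, 72, 76, 84, 94]
Step 2: The number of values is n = 10.
Step 3: Since n is even, the median is the average of positions 5 and 6:
  Median = (65 + 70) / 2 = 67.5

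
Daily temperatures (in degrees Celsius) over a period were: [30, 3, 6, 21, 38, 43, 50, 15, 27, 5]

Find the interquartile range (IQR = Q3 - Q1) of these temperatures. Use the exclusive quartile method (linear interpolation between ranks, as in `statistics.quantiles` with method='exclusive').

33.5

Step 1: Sort the data: [3, 5, 6, 15, 21, 27, 30, 38, 43, 50]
Step 2: n = 10
Step 3: Using the exclusive quartile method:
  Q1 = 5.75
  Q2 (median) = 24
  Q3 = 39.25
  IQR = Q3 - Q1 = 39.25 - 5.75 = 33.5
Step 4: IQR = 33.5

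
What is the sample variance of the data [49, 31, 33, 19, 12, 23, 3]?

227.5714

Step 1: Compute the mean: (49 + 31 + 33 + 19 + 12 + 23 + 3) / 7 = 24.2857
Step 2: Compute squared deviations from the mean:
  (49 - 24.2857)^2 = 610.7959
  (31 - 24.2857)^2 = 45.0816
  (33 - 24.2857)^2 = 75.9388
  (19 - 24.2857)^2 = 27.9388
  (12 - 24.2857)^2 = 150.9388
  (23 - 24.2857)^2 = 1.6531
  (3 - 24.2857)^2 = 453.0816
Step 3: Sum of squared deviations = 1365.4286
Step 4: Sample variance = 1365.4286 / 6 = 227.5714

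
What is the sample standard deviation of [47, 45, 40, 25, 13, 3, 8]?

18.3524

Step 1: Compute the mean: 25.8571
Step 2: Sum of squared deviations from the mean: 2020.8571
Step 3: Sample variance = 2020.8571 / 6 = 336.8095
Step 4: Standard deviation = sqrt(336.8095) = 18.3524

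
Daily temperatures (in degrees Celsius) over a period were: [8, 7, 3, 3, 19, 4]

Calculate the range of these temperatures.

16

Step 1: Identify the maximum value: max = 19
Step 2: Identify the minimum value: min = 3
Step 3: Range = max - min = 19 - 3 = 16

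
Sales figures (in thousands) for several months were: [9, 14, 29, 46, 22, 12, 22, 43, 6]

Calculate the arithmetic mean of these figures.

22.5556

Step 1: Sum all values: 9 + 14 + 29 + 46 + 22 + 12 + 22 + 43 + 6 = 203
Step 2: Count the number of values: n = 9
Step 3: Mean = sum / n = 203 / 9 = 22.5556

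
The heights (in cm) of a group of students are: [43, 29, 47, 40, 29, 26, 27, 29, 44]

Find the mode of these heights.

29

Step 1: Count the frequency of each value:
  26: appears 1 time(s)
  27: appears 1 time(s)
  29: appears 3 time(s)
  40: appears 1 time(s)
  43: appears 1 time(s)
  44: appears 1 time(s)
  47: appears 1 time(s)
Step 2: The value 29 appears most frequently (3 times).
Step 3: Mode = 29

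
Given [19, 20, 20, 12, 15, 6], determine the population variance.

25.8889

Step 1: Compute the mean: (19 + 20 + 20 + 12 + 15 + 6) / 6 = 15.3333
Step 2: Compute squared deviations from the mean:
  (19 - 15.3333)^2 = 13.4444
  (20 - 15.3333)^2 = 21.7778
  (20 - 15.3333)^2 = 21.7778
  (12 - 15.3333)^2 = 11.1111
  (15 - 15.3333)^2 = 0.1111
  (6 - 15.3333)^2 = 87.1111
Step 3: Sum of squared deviations = 155.3333
Step 4: Population variance = 155.3333 / 6 = 25.8889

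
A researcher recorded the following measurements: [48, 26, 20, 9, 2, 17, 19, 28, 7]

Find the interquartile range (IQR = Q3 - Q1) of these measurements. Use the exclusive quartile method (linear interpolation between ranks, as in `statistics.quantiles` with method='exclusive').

19

Step 1: Sort the data: [2, 7, 9, 17, 19, 20, 26, 28, 48]
Step 2: n = 9
Step 3: Using the exclusive quartile method:
  Q1 = 8
  Q2 (median) = 19
  Q3 = 27
  IQR = Q3 - Q1 = 27 - 8 = 19
Step 4: IQR = 19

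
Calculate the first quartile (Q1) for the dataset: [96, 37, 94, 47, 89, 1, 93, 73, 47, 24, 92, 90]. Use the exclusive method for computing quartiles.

39.5

Step 1: Sort the data: [1, 24, 37, 47, 47, 73, 89, 90, 92, 93, 94, 96]
Step 2: n = 12
Step 3: Using the exclusive quartile method:
  Q1 = 39.5
  Q2 (median) = 81
  Q3 = 92.75
  IQR = Q3 - Q1 = 92.75 - 39.5 = 53.25
Step 4: Q1 = 39.5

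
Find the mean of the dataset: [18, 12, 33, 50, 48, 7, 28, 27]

27.875

Step 1: Sum all values: 18 + 12 + 33 + 50 + 48 + 7 + 28 + 27 = 223
Step 2: Count the number of values: n = 8
Step 3: Mean = sum / n = 223 / 8 = 27.875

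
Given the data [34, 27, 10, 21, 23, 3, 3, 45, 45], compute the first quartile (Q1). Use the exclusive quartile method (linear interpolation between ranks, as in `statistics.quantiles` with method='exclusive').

6.5

Step 1: Sort the data: [3, 3, 10, 21, 23, 27, 34, 45, 45]
Step 2: n = 9
Step 3: Using the exclusive quartile method:
  Q1 = 6.5
  Q2 (median) = 23
  Q3 = 39.5
  IQR = Q3 - Q1 = 39.5 - 6.5 = 33
Step 4: Q1 = 6.5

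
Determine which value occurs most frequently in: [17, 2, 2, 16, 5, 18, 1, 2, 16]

2

Step 1: Count the frequency of each value:
  1: appears 1 time(s)
  2: appears 3 time(s)
  5: appears 1 time(s)
  16: appears 2 time(s)
  17: appears 1 time(s)
  18: appears 1 time(s)
Step 2: The value 2 appears most frequently (3 times).
Step 3: Mode = 2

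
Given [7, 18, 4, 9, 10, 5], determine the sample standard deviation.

5.0365

Step 1: Compute the mean: 8.8333
Step 2: Sum of squared deviations from the mean: 126.8333
Step 3: Sample variance = 126.8333 / 5 = 25.3667
Step 4: Standard deviation = sqrt(25.3667) = 5.0365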